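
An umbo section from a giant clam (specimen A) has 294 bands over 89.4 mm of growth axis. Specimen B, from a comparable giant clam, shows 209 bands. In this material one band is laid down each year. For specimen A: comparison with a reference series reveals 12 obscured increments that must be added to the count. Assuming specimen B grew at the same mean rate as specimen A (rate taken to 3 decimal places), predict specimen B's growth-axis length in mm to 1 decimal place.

61.0 mm

Specimen A: after corrections the count is 294 + 12 = 306 bands.
A: Mean rate = 89.4 mm / 306 years ≈ 0.292 mm/year.
For B, 0.292 mm/year × 209 years = 61.0 mm.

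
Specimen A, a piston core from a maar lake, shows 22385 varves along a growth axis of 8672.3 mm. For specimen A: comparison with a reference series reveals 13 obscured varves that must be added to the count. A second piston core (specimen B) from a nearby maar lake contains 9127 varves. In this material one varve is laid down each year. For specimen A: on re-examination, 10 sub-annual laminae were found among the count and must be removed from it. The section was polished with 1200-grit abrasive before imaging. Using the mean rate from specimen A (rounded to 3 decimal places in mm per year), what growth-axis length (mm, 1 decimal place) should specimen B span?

Specimen A: adjusted count: 22385 − 10 + 13 = 22388 varves.
A: Mean rate = 8672.3 mm / 22388 years ≈ 0.387 mm per year.
Length of B = 0.387 × 9127 = 3532.1 mm.

3532.1 mm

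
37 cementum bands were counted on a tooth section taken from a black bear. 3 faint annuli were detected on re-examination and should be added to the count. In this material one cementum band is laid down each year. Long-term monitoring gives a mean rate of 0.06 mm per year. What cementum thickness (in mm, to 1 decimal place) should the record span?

2.4 mm

True cementum band count = 37 + 3 = 40.
40 years at 0.06 mm/year gives 0.06 × 40 = 2.4 mm.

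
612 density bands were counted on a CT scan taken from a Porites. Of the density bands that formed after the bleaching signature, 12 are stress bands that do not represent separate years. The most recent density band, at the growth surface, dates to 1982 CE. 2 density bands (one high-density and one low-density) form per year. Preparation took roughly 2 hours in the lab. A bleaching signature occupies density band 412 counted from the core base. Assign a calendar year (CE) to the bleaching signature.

Between density band 412 and the growth surface there are 612 − 412 = 200 density bands.
200 − 12 false = 188 true density bands after the bleaching signature.
188 density bands at 2 per year is 188 / 2 = 94 years.
1982 − 94 = 1888 CE.

1888 CE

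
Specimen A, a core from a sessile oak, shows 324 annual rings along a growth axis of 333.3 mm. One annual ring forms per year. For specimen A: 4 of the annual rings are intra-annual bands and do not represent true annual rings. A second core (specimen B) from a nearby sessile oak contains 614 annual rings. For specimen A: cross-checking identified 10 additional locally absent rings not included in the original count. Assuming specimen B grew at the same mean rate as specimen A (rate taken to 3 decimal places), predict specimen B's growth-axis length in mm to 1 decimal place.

620.1 mm

Specimen A: after corrections the count is 324 − 4 + 10 = 330 annual rings.
A: 333.3 mm over 330 years gives 333.3 / 330 ≈ 1.010 mm/yr.
For B, 1.010 mm/year × 614 years = 620.1 mm.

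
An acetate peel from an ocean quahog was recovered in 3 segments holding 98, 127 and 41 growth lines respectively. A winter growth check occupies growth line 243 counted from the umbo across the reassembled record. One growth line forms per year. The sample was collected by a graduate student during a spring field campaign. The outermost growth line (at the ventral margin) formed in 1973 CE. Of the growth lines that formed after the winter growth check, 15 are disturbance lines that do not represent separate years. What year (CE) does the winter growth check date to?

1965 CE

Total growth lines = 98 + 127 + 41 = 266.
The winter growth check sits at growth line 243 from the umbo, so 266 − 243 = 23 growth lines formed after it.
23 − 15 false = 8 true growth lines after the winter growth check.
1973 − 8 = 1965 CE.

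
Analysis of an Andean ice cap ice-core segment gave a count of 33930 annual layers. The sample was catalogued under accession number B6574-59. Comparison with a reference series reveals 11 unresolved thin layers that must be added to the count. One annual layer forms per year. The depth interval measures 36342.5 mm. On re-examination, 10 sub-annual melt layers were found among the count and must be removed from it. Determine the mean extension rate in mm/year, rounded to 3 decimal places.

1.071 mm/year

Adjusted count: 33930 − 10 + 11 = 33931 annual layers.
Mean rate = 36342.5 mm / 33931 years ≈ 1.071 mm/year.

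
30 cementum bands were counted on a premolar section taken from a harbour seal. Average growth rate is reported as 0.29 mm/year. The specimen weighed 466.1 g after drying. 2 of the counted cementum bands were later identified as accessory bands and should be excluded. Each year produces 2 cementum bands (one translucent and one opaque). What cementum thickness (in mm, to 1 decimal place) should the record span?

4.1 mm

True cementum band count = 30 − 2 = 28.
28 cementum bands at 2 per year is 28 / 2 = 14 years.
Length ≈ 0.29 × 14 = 4.1 mm.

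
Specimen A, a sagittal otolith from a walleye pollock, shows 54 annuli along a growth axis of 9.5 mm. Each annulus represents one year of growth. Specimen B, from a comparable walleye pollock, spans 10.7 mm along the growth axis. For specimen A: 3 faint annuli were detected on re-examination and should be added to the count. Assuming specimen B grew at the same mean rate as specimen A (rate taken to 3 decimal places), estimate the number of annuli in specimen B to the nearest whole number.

64 annuli

Specimen A: correcting the raw count gives 54 + 3 = 57 true annuli.
A: Extension rate ≈ 9.5 / 57 = 0.167 mm/year.
B spans 10.7 / 0.167 = 64.07 years ≈ 64 annuli.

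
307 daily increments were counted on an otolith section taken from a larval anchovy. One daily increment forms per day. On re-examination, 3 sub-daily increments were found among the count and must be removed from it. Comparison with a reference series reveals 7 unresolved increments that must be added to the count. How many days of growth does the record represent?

Correcting the raw count gives 307 − 3 + 7 = 311 true daily increments.
With a one-to-one daily increment periodicity this is 311 days.

311 days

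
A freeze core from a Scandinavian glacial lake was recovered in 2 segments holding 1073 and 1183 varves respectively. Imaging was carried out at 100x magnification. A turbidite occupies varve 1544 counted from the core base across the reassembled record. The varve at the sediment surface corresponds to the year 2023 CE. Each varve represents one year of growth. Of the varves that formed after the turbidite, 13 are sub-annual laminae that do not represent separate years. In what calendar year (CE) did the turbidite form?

Total varves = 1073 + 1183 = 2256.
The turbidite sits at varve 1544 from the core base, so 2256 − 1544 = 712 varves formed after it.
712 − 13 false = 699 true varves after the turbidite.
Counting back 699 years from 2023 CE places the turbidite in 2023 − 699 = 1324 CE.

1324 CE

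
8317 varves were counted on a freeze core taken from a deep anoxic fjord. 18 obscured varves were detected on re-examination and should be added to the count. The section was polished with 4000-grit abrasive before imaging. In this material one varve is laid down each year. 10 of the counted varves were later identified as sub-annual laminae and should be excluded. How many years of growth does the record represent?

After corrections the count is 8317 − 10 + 18 = 8325 varves.
At one varve per year, that is 8325 years.

8325 years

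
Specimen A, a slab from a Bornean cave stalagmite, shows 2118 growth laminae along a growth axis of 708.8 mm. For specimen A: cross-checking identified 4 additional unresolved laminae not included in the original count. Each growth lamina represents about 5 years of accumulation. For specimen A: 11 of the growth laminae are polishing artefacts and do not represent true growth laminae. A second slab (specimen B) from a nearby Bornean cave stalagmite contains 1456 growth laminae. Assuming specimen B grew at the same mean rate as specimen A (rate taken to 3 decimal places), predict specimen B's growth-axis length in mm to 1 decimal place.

Specimen A: correcting the raw count gives 2118 − 11 + 4 = 2111 true growth laminae.
Specimen A: at 5 years per growth lamina, 2111 × 5 = 10555 years.
A: 708.8 mm over 10555 years gives 708.8 / 10555 ≈ 0.067 mm/year.
Specimen B: multiplying by 5 years per growth lamina: 1456 × 5 = 7280 years. For B, 0.067 mm/year × 7280 years = 487.8 mm.

487.8 mm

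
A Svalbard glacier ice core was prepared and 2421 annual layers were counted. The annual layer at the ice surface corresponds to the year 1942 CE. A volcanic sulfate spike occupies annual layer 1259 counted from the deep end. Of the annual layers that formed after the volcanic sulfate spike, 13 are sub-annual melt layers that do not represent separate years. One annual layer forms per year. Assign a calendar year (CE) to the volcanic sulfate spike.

793 CE

Between annual layer 1259 and the ice surface there are 2421 − 1259 = 1162 annual layers.
Removing the 13 false annual layers leaves 1162 − 13 = 1149 true annual layers beyond the volcanic sulfate spike.
The annual layer at the ice surface is 1942 CE, so the volcanic sulfate spike dates to 1942 − 1149 = 793 CE.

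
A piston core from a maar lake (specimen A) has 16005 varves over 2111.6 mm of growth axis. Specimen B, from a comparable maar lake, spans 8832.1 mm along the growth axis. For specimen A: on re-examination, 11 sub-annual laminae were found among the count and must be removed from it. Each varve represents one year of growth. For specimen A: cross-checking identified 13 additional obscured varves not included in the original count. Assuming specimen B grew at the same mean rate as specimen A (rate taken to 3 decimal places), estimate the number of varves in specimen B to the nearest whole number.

Specimen A: after corrections the count is 16005 − 11 + 13 = 16007 varves.
A: Extension rate ≈ 2111.6 / 16007 = 0.132 mm per year.
B spans 8832.1 / 0.132 = 66909.85 years ≈ 66910 varves.

66910 varves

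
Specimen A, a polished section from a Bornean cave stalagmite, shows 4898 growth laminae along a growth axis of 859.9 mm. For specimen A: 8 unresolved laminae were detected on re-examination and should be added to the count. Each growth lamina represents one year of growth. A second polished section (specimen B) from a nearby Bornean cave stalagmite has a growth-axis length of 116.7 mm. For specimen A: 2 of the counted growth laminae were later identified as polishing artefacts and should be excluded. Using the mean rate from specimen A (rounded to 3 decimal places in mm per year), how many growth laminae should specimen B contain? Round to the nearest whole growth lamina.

Specimen A: true growth lamina count = 4898 − 2 + 8 = 4904.
A: Extension rate ≈ 859.9 / 4904 = 0.175 mm per year.
Specimen B: 116.7 mm / 0.175 mm per year = 666.86 years ≈ 667 growth laminae.

667 growth laminae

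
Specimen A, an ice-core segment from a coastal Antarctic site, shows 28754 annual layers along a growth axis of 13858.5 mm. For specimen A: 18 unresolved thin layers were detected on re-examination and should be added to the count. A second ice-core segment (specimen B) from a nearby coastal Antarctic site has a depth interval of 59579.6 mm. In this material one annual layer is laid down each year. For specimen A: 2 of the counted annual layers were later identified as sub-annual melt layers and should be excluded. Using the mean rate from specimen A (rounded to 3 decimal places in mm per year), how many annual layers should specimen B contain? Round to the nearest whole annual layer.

Specimen A: adjusted count: 28754 − 2 + 18 = 28770 annual layers.
A: Mean rate = 13858.5 mm / 28770 years ≈ 0.482 mm/year.
B spans 59579.6 / 0.482 = 123609.13 years ≈ 123609 annual layers.

123609 annual layers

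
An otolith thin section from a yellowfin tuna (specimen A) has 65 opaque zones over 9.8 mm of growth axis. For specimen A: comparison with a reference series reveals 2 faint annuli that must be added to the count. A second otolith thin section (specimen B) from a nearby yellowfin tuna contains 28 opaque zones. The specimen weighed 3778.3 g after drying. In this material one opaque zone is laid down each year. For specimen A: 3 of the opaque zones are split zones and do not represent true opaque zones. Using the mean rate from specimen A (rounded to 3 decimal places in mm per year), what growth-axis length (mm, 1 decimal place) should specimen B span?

4.3 mm

Specimen A: correcting the raw count gives 65 − 3 + 2 = 64 true opaque zones.
A: Mean rate = 9.8 mm / 64 years ≈ 0.153 mm per year.
Length of B = 0.153 × 28 = 4.3 mm.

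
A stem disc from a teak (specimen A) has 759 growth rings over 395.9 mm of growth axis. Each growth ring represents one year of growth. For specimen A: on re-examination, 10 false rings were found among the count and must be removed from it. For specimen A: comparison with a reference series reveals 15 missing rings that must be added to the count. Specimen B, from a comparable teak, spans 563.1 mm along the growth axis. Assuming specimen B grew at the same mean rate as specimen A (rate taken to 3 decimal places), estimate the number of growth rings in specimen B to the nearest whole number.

Specimen A: true growth ring count = 759 − 10 + 15 = 764.
A: Mean rate = 395.9 mm / 764 years ≈ 0.518 mm/year.
For B, 563.1 / 0.518 = 1087.07 years ≈ 1087 growth rings.

1087 growth rings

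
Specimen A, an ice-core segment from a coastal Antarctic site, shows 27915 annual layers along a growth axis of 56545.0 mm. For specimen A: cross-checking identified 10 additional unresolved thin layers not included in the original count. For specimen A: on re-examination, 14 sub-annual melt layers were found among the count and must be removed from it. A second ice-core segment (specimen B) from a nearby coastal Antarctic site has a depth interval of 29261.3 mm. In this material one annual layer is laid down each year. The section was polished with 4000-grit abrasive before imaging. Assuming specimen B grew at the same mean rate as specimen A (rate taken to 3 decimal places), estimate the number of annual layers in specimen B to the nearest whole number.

Specimen A: after corrections the count is 27915 − 14 + 10 = 27911 annual layers.
A: Mean rate = 56545.0 mm / 27911 years ≈ 2.026 mm per year.
B spans 29261.3 / 2.026 = 14442.89 years ≈ 14443 annual layers.

14443 annual layers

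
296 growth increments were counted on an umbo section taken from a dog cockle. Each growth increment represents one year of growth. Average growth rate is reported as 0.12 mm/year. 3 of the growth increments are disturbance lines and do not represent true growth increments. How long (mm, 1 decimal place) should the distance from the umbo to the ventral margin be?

35.2 mm

True growth increment count = 296 − 3 = 293.
Length ≈ 0.12 × 293 = 35.2 mm.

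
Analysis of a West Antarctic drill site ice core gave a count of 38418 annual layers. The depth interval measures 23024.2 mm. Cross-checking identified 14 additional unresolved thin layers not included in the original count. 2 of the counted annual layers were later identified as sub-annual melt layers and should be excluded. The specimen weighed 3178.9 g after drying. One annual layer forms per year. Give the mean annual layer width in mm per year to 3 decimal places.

Correcting the raw count gives 38418 − 2 + 14 = 38430 true annual layers.
Extension rate ≈ 23024.2 / 38430 = 0.599 mm per year.

0.599 mm per year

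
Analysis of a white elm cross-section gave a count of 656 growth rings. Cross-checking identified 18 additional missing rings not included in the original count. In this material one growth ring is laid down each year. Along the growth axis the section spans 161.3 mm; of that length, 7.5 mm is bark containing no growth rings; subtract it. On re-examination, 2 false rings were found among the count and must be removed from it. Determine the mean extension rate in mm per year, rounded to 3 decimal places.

0.229 mm per year

After corrections the count is 656 − 2 + 18 = 672 growth rings.
Removing the 7.5 mm offcut leaves 161.3 − 7.5 = 153.8 mm.
Extension rate ≈ 153.8 / 672 = 0.229 mm per year.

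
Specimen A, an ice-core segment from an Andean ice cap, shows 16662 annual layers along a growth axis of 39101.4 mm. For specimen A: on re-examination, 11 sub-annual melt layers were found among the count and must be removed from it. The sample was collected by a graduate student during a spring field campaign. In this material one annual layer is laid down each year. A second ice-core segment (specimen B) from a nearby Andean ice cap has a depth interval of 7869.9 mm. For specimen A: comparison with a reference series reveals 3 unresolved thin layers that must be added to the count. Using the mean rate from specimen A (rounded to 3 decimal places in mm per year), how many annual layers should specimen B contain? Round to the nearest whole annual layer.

Specimen A: adjusted count: 16662 − 11 + 3 = 16654 annual layers.
A: 39101.4 mm over 16654 years gives 39101.4 / 16654 ≈ 2.348 mm/year.
For B, 7869.9 / 2.348 = 3351.75 years ≈ 3352 annual layers.

3352 annual layers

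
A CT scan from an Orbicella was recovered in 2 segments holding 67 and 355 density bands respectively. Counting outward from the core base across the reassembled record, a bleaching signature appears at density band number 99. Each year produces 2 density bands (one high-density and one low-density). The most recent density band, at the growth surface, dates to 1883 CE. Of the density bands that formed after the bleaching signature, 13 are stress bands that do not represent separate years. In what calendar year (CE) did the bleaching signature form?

1728 CE

Total density bands = 67 + 355 = 422.
422 − 99 = 323 density bands lie beyond the bleaching signature toward the growth surface.
Excluding 13 false density bands: 323 − 13 = 310.
With 2 density bands per year, 310 / 2 = 155 years.
The density band at the growth surface is 1883 CE, so the bleaching signature dates to 1883 − 155 = 1728 CE.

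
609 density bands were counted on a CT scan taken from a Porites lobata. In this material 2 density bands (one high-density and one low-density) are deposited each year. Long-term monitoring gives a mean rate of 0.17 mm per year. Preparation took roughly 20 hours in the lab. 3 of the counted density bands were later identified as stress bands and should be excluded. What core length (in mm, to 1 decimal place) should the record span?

Correcting the raw count gives 609 − 3 = 606 true density bands.
606 density bands at 2 per year is 606 / 2 = 303 years.
Length ≈ 0.17 × 303 = 51.5 mm.

51.5 mm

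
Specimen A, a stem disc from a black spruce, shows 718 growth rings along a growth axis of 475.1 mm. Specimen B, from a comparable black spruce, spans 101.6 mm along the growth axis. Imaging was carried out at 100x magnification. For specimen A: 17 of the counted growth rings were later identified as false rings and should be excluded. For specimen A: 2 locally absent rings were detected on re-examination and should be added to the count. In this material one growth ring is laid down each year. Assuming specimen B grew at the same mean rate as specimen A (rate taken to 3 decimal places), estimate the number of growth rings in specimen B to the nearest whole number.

150 growth rings

Specimen A: after corrections the count is 718 − 17 + 2 = 703 growth rings.
A: Mean rate = 475.1 mm / 703 years ≈ 0.676 mm/year.
Specimen B: 101.6 mm / 0.676 mm per year = 150.30 years ≈ 150 growth rings.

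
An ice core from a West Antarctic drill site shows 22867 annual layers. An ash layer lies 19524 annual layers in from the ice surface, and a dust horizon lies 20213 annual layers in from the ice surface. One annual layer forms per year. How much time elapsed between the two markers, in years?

689 years

Separation: 20213 − 19524 = 689 annual layers.
One annual layer per year makes the interval 689 years.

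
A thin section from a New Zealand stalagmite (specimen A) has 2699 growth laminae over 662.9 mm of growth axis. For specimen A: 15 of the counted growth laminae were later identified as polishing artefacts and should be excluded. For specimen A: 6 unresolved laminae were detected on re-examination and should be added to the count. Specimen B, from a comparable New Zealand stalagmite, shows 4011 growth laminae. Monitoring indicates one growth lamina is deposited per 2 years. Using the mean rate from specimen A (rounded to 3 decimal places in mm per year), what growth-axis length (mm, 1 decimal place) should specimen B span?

Specimen A: after corrections the count is 2699 − 15 + 6 = 2690 growth laminae.
Specimen A: at 2 years per growth lamina, 2690 × 2 = 5380 years.
A: 662.9 mm over 5380 years gives 662.9 / 5380 ≈ 0.123 mm/year.
Specimen B: 4011 growth laminae at 2 years each span 4011 × 2 = 8022 years. For B, 0.123 mm/year × 8022 years = 986.7 mm.

986.7 mm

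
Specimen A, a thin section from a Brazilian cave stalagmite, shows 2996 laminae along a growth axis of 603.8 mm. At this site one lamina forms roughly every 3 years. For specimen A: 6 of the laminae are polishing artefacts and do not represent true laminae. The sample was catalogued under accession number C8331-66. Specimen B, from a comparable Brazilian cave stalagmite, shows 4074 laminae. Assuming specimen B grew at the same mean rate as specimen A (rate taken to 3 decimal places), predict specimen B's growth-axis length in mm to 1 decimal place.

Specimen A: after corrections the count is 2996 − 6 = 2990 laminae.
Specimen A: at 3 years per lamina, 2990 × 3 = 8970 years.
A: Mean rate = 603.8 mm / 8970 years ≈ 0.067 mm per year.
Specimen B: multiplying by 3 years per lamina: 4074 × 3 = 12222 years. B's length ≈ 0.067 × 12222 = 818.9 mm.

818.9 mm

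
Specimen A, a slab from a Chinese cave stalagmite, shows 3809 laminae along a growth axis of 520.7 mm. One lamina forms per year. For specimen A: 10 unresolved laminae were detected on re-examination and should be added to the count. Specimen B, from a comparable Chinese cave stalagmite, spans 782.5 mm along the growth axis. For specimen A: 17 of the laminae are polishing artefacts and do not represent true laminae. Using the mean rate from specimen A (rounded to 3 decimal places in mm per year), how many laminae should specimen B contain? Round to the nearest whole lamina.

Specimen A: true lamina count = 3809 − 17 + 10 = 3802.
A: Mean rate = 520.7 mm / 3802 years ≈ 0.137 mm per year.
Specimen B: 782.5 mm / 0.137 mm per year = 5711.68 years ≈ 5712 laminae.

5712 laminae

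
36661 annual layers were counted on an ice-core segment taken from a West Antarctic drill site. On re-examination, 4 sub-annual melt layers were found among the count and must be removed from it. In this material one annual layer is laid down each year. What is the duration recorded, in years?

36657 years

After corrections the count is 36661 − 4 = 36657 annual layers.
One annual layer per year makes the duration 36657 years.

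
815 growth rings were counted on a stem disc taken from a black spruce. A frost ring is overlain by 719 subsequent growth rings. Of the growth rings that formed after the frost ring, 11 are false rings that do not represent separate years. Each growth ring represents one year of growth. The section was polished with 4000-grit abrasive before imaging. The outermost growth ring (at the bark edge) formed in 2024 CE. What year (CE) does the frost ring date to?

719 growth rings post-date the frost ring.
Excluding 11 false growth rings: 719 − 11 = 708.
2024 − 708 = 1316 CE.

1316 CE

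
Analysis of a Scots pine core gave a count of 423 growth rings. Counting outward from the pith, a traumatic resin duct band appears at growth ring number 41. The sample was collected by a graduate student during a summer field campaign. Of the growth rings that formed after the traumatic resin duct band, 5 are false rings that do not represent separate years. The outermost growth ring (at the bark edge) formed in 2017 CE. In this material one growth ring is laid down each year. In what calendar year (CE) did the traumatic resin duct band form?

1640 CE

423 − 41 = 382 growth rings lie beyond the traumatic resin duct band toward the bark edge.
Removing the 5 false growth rings leaves 382 − 5 = 377 true growth rings beyond the traumatic resin duct band.
2017 − 377 = 1640 CE.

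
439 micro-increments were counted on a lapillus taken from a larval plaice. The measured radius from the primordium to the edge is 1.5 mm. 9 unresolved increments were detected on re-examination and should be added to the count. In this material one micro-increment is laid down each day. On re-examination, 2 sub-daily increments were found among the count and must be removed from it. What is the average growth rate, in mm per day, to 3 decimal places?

True micro-increment count = 439 − 2 + 9 = 446.
Mean rate = 1.5 mm / 446 days ≈ 0.003 mm per day.

0.003 mm per day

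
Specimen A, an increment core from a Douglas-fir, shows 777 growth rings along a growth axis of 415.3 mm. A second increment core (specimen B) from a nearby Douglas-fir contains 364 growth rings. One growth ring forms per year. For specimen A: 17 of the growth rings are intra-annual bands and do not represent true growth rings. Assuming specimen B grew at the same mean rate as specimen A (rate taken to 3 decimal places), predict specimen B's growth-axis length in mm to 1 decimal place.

198.7 mm

Specimen A: correcting the raw count gives 777 − 17 = 760 true growth rings.
A: Mean rate = 415.3 mm / 760 years ≈ 0.546 mm/year.
For B, 0.546 mm/year × 364 years = 198.7 mm.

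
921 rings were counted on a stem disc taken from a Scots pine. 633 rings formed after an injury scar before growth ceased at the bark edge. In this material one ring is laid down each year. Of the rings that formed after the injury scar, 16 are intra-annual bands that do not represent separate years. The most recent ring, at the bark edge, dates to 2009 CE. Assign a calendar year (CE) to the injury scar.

633 rings post-date the injury scar.
633 − 16 false = 617 true rings after the injury scar.
2009 − 617 = 1392 CE.

1392 CE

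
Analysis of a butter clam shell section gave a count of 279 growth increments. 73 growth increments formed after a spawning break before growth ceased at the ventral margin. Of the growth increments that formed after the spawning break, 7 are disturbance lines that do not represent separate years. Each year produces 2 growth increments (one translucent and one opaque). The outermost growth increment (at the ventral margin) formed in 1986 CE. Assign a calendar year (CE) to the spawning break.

1953 CE

There are 73 growth increments younger than the spawning break.
Removing the 7 false growth increments leaves 73 − 7 = 66 true growth increments beyond the spawning break.
With 2 growth increments per year, 66 / 2 = 33 years.
1986 − 33 = 1953 CE.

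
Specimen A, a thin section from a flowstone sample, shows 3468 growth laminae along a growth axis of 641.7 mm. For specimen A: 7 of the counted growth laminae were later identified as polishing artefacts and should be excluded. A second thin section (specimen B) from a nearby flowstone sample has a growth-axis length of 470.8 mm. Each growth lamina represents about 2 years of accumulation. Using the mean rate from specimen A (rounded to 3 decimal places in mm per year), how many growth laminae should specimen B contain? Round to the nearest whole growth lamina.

Specimen A: adjusted count: 3468 − 7 = 3461 growth laminae.
Specimen A: multiplying by 2 years per growth lamina: 3461 × 2 = 6922 years.
A: Mean rate = 641.7 mm / 6922 years ≈ 0.093 mm/year.
For B, 470.8 / 0.093 = 5062.37 years; at 2 years per growth lamina that is 5062.37 / 2 ≈ 2531 growth laminae.

2531 growth laminae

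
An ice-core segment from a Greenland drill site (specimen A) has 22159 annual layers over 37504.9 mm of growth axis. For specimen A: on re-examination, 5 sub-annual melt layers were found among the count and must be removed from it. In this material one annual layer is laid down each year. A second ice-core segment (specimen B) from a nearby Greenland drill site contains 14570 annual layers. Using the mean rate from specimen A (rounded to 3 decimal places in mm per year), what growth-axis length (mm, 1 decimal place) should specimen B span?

24667.0 mm

Specimen A: after corrections the count is 22159 − 5 = 22154 annual layers.
A: Mean rate = 37504.9 mm / 22154 years ≈ 1.693 mm per year.
B's length ≈ 1.693 × 14570 = 24667.0 mm.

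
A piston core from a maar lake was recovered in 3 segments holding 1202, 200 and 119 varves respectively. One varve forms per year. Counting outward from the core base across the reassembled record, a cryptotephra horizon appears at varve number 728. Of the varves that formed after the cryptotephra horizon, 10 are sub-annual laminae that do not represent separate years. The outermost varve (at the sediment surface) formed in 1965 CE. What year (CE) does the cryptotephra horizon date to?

1182 CE

Total varves = 1202 + 200 + 119 = 1521.
1521 − 728 = 793 varves lie beyond the cryptotephra horizon toward the sediment surface.
793 − 10 false = 783 true varves after the cryptotephra horizon.
The varve at the sediment surface is 1965 CE, so the cryptotephra horizon dates to 1965 − 783 = 1182 CE.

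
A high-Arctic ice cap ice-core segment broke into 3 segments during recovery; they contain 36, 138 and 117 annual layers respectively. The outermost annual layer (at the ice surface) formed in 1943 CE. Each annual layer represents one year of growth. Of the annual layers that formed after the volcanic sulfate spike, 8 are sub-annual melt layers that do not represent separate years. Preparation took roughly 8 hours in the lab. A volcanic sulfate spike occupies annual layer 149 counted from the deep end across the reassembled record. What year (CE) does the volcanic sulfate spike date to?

Total annual layers = 36 + 138 + 117 = 291.
The volcanic sulfate spike sits at annual layer 149 from the deep end, so 291 − 149 = 142 annual layers formed after it.
Excluding 8 false annual layers: 142 − 8 = 134.
Counting back 134 years from 1943 CE places the volcanic sulfate spike in 1943 − 134 = 1809 CE.

1809 CE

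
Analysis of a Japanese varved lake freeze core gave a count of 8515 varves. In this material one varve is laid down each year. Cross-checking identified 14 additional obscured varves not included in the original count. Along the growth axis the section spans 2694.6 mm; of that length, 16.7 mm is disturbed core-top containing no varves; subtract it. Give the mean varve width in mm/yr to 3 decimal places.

After corrections the count is 8515 + 14 = 8529 varves.
The growth record spans 2694.6 − 16.7 = 2677.9 mm.
Extension rate ≈ 2677.9 / 8529 = 0.314 mm/yr.

0.314 mm/yr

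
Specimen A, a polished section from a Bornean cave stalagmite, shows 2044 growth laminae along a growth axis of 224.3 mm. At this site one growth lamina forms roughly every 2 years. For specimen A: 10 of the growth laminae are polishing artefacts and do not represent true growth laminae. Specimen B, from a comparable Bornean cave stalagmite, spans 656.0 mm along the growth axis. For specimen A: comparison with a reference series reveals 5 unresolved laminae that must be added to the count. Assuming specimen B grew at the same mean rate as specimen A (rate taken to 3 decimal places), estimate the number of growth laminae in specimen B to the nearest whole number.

Specimen A: true growth lamina count = 2044 − 10 + 5 = 2039.
Specimen A: multiplying by 2 years per growth lamina: 2039 × 2 = 4078 years.
A: Extension rate ≈ 224.3 / 4078 = 0.055 mm/yr.
B spans 656.0 / 0.055 = 11927.27 years; at 2 years per growth lamina that is 11927.27 / 2 ≈ 5964 growth laminae.

5964 growth laminae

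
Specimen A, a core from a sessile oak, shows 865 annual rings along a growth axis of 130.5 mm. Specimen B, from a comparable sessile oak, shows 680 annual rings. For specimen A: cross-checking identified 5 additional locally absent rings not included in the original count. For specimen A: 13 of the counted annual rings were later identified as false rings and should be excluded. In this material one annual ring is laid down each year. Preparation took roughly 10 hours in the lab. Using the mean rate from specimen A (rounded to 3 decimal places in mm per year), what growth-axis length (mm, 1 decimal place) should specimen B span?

103.4 mm

Specimen A: after corrections the count is 865 − 13 + 5 = 857 annual rings.
A: Extension rate ≈ 130.5 / 857 = 0.152 mm/year.
B's length ≈ 0.152 × 680 = 103.4 mm.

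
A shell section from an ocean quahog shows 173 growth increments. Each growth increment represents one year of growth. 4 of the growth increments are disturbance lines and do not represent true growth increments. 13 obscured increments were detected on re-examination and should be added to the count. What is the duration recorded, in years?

After corrections the count is 173 − 4 + 13 = 182 growth increments.
At one growth increment per year, that is 182 years.

182 yr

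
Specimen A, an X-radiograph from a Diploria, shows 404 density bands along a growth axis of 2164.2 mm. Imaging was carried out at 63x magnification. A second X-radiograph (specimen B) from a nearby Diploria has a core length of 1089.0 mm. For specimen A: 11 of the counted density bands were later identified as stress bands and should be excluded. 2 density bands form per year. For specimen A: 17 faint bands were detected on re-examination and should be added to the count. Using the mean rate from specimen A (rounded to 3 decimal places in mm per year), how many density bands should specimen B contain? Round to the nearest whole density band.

206 density bands

Specimen A: after corrections the count is 404 − 11 + 17 = 410 density bands.
Specimen A: 410 density bands at 2 per year is 410 / 2 = 205 years.
A: Extension rate ≈ 2164.2 / 205 = 10.557 mm/yr.
Specimen B: 1089.0 mm / 10.557 mm per year = 103.15 years; at 2 density bands per year that is 103.15 × 2 ≈ 206 density bands.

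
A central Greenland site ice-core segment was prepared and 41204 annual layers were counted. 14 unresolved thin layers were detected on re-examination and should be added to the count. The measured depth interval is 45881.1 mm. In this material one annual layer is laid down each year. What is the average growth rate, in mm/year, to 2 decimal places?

Adjusted count: 41204 + 14 = 41218 annual layers.
Mean rate = 45881.1 mm / 41218 years ≈ 1.11 mm/year.

1.11 mm/year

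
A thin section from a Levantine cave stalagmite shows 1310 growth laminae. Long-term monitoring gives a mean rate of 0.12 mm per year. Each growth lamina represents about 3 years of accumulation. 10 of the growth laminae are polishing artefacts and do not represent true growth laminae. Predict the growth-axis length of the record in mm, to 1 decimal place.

Adjusted count: 1310 − 10 = 1300 growth laminae.
At 3 years per growth lamina, 1300 × 3 = 3900 years.
Length ≈ 0.12 × 3900 = 468.0 mm.

468.0 mm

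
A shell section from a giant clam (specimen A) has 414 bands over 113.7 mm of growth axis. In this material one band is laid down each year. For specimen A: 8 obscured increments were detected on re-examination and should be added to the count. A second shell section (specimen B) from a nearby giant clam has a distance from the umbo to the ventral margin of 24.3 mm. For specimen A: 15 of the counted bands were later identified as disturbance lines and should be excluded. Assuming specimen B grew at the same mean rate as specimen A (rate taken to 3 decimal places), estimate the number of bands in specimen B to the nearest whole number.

87 bands

Specimen A: correcting the raw count gives 414 − 15 + 8 = 407 true bands.
A: Extension rate ≈ 113.7 / 407 = 0.279 mm per year.
For B, 24.3 / 0.279 = 87.10 years ≈ 87 bands.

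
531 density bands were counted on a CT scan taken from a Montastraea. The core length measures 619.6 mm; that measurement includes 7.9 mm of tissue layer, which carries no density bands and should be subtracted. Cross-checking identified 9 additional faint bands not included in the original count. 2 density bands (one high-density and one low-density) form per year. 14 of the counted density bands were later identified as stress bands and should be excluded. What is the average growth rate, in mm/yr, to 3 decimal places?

2.326 mm/yr

Adjusted count: 531 − 14 + 9 = 526 density bands.
526 density bands at 2 per year is 526 / 2 = 263 years.
Removing the 7.9 mm offcut leaves 619.6 − 7.9 = 611.7 mm.
611.7 mm over 263 years gives 611.7 / 263 ≈ 2.326 mm/yr.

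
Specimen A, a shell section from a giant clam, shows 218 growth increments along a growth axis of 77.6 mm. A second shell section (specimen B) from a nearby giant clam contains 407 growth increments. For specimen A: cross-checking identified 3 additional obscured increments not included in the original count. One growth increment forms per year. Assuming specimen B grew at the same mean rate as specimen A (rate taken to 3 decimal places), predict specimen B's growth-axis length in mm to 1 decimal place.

Specimen A: adjusted count: 218 + 3 = 221 growth increments.
A: Extension rate ≈ 77.6 / 221 = 0.351 mm/year.
For B, 0.351 mm/year × 407 years = 142.9 mm.

142.9 mm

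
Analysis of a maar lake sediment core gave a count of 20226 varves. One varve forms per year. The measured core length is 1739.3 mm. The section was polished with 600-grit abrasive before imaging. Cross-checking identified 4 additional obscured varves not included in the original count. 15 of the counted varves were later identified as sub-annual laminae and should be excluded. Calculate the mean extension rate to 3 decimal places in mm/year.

0.086 mm/year

After corrections the count is 20226 − 15 + 4 = 20215 varves.
Extension rate ≈ 1739.3 / 20215 = 0.086 mm/year.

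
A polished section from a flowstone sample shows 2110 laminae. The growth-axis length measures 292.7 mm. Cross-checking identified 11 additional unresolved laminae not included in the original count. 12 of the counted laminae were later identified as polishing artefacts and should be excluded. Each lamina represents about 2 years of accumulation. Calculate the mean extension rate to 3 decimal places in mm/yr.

0.069 mm/yr

True lamina count = 2110 − 12 + 11 = 2109.
2109 laminae at 2 years each span 2109 × 2 = 4218 years.
Mean rate = 292.7 mm / 4218 years ≈ 0.069 mm/yr.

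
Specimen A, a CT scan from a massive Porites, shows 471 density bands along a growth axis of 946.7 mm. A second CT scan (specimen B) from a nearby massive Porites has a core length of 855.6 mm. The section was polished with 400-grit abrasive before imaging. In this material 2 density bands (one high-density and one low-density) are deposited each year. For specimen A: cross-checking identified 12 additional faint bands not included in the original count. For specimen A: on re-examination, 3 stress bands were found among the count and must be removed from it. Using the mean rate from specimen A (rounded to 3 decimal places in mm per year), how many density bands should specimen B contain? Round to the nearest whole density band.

Specimen A: after corrections the count is 471 − 3 + 12 = 480 density bands.
Specimen A: 480 density bands at 2 per year is 480 / 2 = 240 years.
A: 946.7 mm over 240 years gives 946.7 / 240 ≈ 3.945 mm/yr.
Specimen B: 855.6 mm / 3.945 mm per year = 216.88 years; at 2 density bands per year that is 216.88 × 2 ≈ 434 density bands.

434 density bands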